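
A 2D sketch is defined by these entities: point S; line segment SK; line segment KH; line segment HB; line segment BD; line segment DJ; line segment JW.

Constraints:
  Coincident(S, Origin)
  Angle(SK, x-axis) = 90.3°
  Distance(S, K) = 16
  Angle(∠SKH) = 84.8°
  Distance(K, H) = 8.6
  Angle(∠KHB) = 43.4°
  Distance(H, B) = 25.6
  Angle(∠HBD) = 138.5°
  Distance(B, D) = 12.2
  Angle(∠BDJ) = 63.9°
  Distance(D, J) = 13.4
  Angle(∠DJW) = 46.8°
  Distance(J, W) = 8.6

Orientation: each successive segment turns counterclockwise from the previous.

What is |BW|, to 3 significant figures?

5.15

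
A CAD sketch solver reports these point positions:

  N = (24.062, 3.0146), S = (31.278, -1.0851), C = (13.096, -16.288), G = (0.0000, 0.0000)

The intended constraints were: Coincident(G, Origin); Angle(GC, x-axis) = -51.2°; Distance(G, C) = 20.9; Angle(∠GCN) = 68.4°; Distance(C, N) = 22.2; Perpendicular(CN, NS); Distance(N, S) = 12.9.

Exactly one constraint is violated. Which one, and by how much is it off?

Distance(N, S) = 12.9 — off by 4.60.

G = (0.00, 0.00) ✓; GC at -51.20° ✓; |GC| = 20.90 ✓; ∠GCN = 68.40° ✓; |CN| = 22.20 ✓; ∠(CN, NS) = 90.00° ✓; |NS| = 8.299 ✗.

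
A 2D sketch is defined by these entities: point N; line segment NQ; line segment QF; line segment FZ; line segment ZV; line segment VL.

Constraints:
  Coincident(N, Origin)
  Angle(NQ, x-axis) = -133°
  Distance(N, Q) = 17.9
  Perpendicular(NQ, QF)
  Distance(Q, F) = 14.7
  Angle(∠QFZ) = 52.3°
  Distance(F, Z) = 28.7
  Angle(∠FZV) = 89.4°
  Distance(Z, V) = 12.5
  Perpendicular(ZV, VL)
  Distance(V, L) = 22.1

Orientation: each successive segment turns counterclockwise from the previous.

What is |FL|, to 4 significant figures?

13.87

N is at the origin; NQ runs at -133.0° with length 17.9, so Q = (-12.21, -13.09). NQ ⟂ QF, so QF runs at -43.00°; with |QF| = 14.7, F = (-1.457, -23.12). ∠QFZ = 52.3° gives FZ at 84.70° from the x-axis; with |FZ| = 28.7, Z = (1.194, 5.461). ∠FZV = 89.4° gives ZV at 175.3° from the x-axis; with |ZV| = 12.5, V = (-11.26, 6.485). The perpendicularity gives VL at right angles to ZV, so VL runs at -94.70°; with |VL| = 22.1, L = (-13.07, -15.54). Then |FL| = |L − F| = 13.87.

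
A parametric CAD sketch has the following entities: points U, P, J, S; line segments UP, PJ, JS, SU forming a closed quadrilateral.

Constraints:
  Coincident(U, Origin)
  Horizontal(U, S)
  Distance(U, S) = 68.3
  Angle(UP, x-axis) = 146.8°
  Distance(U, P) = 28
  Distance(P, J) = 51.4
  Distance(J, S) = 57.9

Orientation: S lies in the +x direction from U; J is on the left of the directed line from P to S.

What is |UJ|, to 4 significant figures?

43.39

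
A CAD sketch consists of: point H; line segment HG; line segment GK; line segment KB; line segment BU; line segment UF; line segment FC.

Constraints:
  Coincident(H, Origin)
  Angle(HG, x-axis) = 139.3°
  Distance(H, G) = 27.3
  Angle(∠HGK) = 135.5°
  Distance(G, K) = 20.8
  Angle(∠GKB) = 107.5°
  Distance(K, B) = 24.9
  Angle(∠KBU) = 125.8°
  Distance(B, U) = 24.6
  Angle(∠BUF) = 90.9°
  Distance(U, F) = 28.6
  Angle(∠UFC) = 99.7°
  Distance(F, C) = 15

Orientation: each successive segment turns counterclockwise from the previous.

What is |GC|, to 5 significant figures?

13.608

H is at the origin; HG runs at 139.3° with length 27.3, so G = (-20.697, 17.802). ∠HGK = 135.5° gives GK at -176.20° from the x-axis; with |GK| = 20.8, K = (-41.451, 16.424). ∠GKB = 107.5° gives KB at -103.70° from the x-axis; with |KB| = 24.9, B = (-47.349, -7.7678). ∠KBU = 125.8° gives BU at -49.500° from the x-axis; with |BU| = 24.6, U = (-31.372, -26.474). ∠BUF = 90.9° gives UF at 39.600° from the x-axis; with |UF| = 28.6, F = (-9.3355, -8.2434). ∠UFC = 99.7° gives FC at 119.90° from the x-axis; with |FC| = 15.0, C = (-16.813, 4.7600). Then |GC| = |C − G| = 13.608.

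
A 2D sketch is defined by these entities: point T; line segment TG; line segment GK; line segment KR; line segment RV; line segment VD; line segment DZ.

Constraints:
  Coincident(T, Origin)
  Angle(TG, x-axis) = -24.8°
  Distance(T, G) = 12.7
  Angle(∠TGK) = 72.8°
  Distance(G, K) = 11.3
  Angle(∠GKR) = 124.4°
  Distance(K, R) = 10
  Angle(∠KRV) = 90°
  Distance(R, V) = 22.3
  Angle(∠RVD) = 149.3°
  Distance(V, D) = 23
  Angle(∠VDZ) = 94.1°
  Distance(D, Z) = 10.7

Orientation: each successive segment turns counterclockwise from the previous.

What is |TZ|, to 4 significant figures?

29.61

T is at the origin; TG runs at -24.8° with length 12.7, so G = (11.53, -5.327). ∠TGK = 72.8° gives GK at 82.40° from the x-axis; with |GK| = 11.3, K = (13.02, 5.874). ∠GKR = 124.4° gives KR at 138.0° from the x-axis; with |KR| = 10.0, R = (5.592, 12.57). ∠KRV = 90.0° gives RV at -132.0° from the x-axis; with |RV| = 22.3, V = (-9.330, -4.007). ∠RVD = 149.3° gives VD at -101.3° from the x-axis; with |VD| = 23.0, D = (-13.84, -26.56). ∠VDZ = 94.1° gives DZ at -15.40° from the x-axis; with |DZ| = 10.7, Z = (-3.521, -29.40). Then |TZ| = |Z − T| = 29.61.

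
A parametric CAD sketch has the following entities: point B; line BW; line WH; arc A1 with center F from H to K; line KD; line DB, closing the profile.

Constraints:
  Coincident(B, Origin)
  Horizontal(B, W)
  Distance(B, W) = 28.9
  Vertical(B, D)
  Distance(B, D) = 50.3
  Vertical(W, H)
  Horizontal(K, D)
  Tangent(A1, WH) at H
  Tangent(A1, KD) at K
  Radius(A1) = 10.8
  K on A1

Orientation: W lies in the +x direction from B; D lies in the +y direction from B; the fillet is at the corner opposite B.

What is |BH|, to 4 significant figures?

48.94

B is at the origin; B and W share the same y with |BW| = 28.9 and W on the +x side, so W = (28.90, 0.000). B and D share the same x with |BD| = 50.3 and D on the +y side, so D = (0.000, 50.30). The virtual corner opposite B is at (28.90, 50.30). The tangent condition forces FH to be normal to WH and the tangent condition forces FK to be normal to KD, with radius 10.8, so the center F sits 10.8 in from both sides at F = (18.10, 39.50). That places the tangent points at H = (28.90, 39.50) on WH and K = (18.10, 50.30) on KD. Then |BH| = |H − B| = 48.94.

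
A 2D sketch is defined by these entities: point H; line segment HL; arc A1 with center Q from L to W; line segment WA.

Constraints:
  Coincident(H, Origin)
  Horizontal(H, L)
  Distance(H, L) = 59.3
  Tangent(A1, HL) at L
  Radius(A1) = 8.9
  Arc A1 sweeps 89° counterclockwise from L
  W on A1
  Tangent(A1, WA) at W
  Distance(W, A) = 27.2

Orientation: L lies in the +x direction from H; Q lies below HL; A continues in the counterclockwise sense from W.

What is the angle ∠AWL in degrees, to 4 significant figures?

135.5°

On A1, L sits at bearing 90° from Q; an 89° counterclockwise sweep puts W at bearing 179°, so W = Q + 8.9·(cos 179°, sin 179°) = (50.40, -8.745). The tangent condition forces QW to be normal to WA, so WA runs along (−sin 179°, cos 179°); with |WA| = 27.2, A = (49.93, -35.94). Then cos ∠AWL = WA·WL / (|WA||WL|), giving 135.5°.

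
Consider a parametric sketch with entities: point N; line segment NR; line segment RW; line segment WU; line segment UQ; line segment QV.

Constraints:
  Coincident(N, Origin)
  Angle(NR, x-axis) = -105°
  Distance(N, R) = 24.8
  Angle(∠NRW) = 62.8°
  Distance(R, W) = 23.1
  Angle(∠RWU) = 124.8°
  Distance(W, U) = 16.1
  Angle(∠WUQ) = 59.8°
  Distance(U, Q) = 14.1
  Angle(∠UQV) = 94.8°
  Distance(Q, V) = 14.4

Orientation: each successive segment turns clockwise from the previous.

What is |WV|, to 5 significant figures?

7.2194

∠WUQ = 59.8° gives UQ at -37.600° from the x-axis; with |UQ| = 14.1, Q = (-10.286, -1.0754). ∠UQV = 94.8° gives QV at -122.80° from the x-axis; with |QV| = 14.4, V = (-18.087, -13.180). Then |WV| = |V − W| = 7.2194.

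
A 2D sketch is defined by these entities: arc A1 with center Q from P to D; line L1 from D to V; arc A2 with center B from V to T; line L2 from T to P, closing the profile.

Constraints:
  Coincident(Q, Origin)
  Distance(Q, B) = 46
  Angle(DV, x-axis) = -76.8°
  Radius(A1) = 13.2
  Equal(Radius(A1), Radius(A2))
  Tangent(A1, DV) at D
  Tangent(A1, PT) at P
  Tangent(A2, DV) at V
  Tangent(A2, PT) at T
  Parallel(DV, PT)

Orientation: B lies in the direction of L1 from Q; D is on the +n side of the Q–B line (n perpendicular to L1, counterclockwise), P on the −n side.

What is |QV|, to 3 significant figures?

47.9

Tangency of A1 to both parallel lines with radius 13.2 puts D and P at Q ± 13.2·n: D = (12.9, 3.01), P = (-12.9, -3.01). Equal radii place V and T the same way about B: V = B + 13.2·n = (23.4, -41.8), T = B − 13.2·n = (-2.35, -47.8). Then |QV| = |V − Q| = 47.9.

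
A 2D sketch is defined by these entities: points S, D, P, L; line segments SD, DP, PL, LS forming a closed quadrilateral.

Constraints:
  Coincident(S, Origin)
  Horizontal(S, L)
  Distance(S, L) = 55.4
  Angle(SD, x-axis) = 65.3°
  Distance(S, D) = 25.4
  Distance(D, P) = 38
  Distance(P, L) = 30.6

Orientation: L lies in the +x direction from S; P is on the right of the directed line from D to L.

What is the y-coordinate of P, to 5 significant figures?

-11.239

S is at the origin; S and L share the same y with |SL| = 55.4 and L in +x, so L = (55.4, 0). SD runs at 65.3° with |SD| = 25.4, so D = (10.614, 23.076). P is determined by |DP| = 38.0 and |PL| = 30.6 together: it lies at the intersection of circle(D, 38.0) and circle(L, 30.6). With |DL| = 50.382, the foot of the radical line on DL is 30.229 from D and the perpendicular offset is √(38.0² − 30.229²) = 23.027. Taking the right-of-DL solution: P = (26.939, -11.239).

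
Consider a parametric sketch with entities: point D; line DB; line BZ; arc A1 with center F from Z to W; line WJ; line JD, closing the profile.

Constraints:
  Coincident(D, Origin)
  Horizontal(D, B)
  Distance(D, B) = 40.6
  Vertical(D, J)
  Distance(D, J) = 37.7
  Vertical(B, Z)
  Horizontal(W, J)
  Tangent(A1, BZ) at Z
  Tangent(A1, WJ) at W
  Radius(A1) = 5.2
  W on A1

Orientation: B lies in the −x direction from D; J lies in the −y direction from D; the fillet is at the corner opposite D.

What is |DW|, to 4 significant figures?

51.72

D is at the origin; D and B share the same y with |DB| = 40.6 and B on the −x side, so B = (-40.60, 0.000). DJ is vertical with |DJ| = 37.7 and J on the −y side, so J = (0.000, -37.70). The virtual corner opposite D is at (-40.60, -37.70). A1 meets BZ tangentially, so FZ is at right angles to BZ and A1 meets WJ tangentially, so FW is at right angles to WJ, with radius 5.2, so the center F sits 5.2 in from both sides at F = (-35.40, -32.50). That places the tangent points at Z = (-40.60, -32.50) on BZ and W = (-35.40, -37.70) on WJ. Then |DW| = |W − D| = 51.72.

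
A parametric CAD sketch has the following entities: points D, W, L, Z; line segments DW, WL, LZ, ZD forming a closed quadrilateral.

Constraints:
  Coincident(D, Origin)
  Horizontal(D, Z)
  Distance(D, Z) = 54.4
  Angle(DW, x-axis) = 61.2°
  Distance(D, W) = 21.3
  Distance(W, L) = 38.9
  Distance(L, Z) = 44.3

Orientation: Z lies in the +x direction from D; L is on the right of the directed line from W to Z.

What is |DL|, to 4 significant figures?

24.88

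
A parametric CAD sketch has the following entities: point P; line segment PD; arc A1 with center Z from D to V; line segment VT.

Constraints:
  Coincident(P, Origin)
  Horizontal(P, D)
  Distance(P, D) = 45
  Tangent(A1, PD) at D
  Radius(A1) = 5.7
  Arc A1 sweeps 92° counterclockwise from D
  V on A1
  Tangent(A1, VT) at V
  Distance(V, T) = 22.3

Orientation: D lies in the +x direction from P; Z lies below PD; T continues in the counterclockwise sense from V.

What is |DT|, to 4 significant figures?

28.61

On A1, D sits at bearing 90° from Z; a 92° counterclockwise sweep puts V at bearing 182°, so V = Z + 5.7·(cos 182°, sin 182°) = (39.30, -5.899). Tangency of A1 to VT means the radius ZV is perpendicular to VT, so VT runs along (−sin 182°, cos 182°); with |VT| = 22.3, T = (40.08, -28.19). Then |DT| = |T − D| = 28.61.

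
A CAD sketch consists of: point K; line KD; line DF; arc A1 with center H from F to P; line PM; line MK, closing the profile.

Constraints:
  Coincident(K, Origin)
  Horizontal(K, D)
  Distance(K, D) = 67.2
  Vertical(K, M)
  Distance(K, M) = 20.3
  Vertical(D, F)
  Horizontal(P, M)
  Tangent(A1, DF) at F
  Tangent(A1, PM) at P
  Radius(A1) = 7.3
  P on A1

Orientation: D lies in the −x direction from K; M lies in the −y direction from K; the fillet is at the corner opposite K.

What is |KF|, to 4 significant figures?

68.45

K is at the origin; KD is horizontal with |KD| = 67.2 and D on the −x side, so D = (-67.20, 0.000). KM is vertical with |KM| = 20.3 and M on the −y side, so M = (0.000, -20.30). The virtual corner opposite K is at (-67.20, -20.30). The tangent condition forces HF to be normal to DF and tangency of A1 to PM means the radius HP is perpendicular to PM, with radius 7.3, so the center H sits 7.3 in from both sides at H = (-59.90, -13.00). That places the tangent points at F = (-67.20, -13.00) on DF and P = (-59.90, -20.30) on PM. Then |KF| = |F − K| = 68.45.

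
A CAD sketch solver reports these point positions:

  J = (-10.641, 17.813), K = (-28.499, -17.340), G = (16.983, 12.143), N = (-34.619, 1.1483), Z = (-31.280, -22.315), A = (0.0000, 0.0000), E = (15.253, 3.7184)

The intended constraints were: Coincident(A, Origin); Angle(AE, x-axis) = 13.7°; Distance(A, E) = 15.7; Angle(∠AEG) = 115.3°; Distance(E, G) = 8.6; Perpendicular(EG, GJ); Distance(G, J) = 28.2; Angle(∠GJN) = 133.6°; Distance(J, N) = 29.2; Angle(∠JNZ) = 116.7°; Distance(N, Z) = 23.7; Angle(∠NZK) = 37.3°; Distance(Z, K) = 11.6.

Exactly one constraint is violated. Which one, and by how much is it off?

Distance(Z, K) = 11.6 — off by 5.90.

A = (0.00, 0.00) ✓; AE at 13.70° ✓; |AE| = 15.70 ✓; ∠AEG = 115.3° ✓; |EG| = 8.600 ✓; ∠(EG, GJ) = 90.01° ✓; |GJ| = 28.20 ✓; ∠GJN = 133.6° ✓; |JN| = 29.20 ✓; ∠JNZ = 116.7° ✓; |NZ| = 23.70 ✓; ∠NZK = 37.30° ✓; |ZK| = 5.700 ✗.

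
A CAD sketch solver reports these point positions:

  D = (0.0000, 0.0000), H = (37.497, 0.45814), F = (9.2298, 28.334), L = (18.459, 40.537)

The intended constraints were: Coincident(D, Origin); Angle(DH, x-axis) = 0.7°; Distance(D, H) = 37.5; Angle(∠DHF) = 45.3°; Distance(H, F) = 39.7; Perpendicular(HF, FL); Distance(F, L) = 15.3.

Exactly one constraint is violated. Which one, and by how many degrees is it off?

Perpendicular(HF, FL) — off by 7.50°.

D = (0.00, 0.00) ✓; DH at 0.7000° ✓; |DH| = 37.50 ✓; ∠DHF = 45.30° ✓; |HF| = 39.70 ✓; ∠(HF, FL) = 82.50° ✗; |FL| = 15.30 ✓.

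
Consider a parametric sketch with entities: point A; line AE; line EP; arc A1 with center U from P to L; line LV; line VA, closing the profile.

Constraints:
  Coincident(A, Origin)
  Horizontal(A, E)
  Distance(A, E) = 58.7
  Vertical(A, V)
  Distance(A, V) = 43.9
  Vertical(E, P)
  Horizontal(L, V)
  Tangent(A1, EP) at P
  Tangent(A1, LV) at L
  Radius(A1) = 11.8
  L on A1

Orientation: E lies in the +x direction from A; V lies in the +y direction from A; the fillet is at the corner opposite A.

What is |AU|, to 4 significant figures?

56.83

A is at the origin; AE is horizontal with |AE| = 58.7 and E on the +x side, so E = (58.70, 0.000). AV is vertical with |AV| = 43.9 and V on the +y side, so V = (0.000, 43.90). The virtual corner opposite A is at (58.70, 43.90). Tangency of A1 to EP means the radius UP is perpendicular to EP and the tangent condition forces UL to be normal to LV, with radius 11.8, so the center U sits 11.8 in from both sides at U = (46.90, 32.10). Then |AU| = |U − A| = 56.83.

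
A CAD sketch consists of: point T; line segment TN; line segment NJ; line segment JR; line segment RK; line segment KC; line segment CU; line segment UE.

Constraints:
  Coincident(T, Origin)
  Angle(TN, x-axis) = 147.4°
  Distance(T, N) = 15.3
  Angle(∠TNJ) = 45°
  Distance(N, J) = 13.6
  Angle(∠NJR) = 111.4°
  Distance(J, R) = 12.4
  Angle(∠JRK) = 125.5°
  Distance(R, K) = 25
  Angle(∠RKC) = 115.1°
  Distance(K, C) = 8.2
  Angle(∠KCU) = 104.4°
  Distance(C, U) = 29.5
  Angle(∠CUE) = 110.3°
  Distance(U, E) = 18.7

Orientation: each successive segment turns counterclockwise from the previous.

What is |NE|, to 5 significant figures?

11.664

∠KCU = 104.4° gives CU at -174.00° from the x-axis; with |CU| = 29.5, U = (-12.396, 15.454). ∠CUE = 110.3° gives UE at -104.30° from the x-axis; with |UE| = 18.7, E = (-17.015, -2.6665). Then |NE| = |E − N| = 11.664.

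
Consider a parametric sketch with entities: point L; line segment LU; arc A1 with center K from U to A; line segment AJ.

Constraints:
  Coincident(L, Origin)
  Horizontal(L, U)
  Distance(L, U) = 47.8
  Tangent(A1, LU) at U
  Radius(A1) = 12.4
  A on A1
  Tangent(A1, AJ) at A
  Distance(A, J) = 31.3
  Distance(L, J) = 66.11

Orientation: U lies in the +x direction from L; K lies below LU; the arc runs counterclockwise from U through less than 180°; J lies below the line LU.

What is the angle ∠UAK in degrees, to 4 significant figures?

34.52°

Checks: ∠(KU, UL) = 90.00° ✓; |KU| = 12.40 ✓; |KA| = 12.40 ✓; ∠(KA, AJ) = 90.00° ✓; |AJ| = 31.30 ✓; |LJ| = 66.11 ✓.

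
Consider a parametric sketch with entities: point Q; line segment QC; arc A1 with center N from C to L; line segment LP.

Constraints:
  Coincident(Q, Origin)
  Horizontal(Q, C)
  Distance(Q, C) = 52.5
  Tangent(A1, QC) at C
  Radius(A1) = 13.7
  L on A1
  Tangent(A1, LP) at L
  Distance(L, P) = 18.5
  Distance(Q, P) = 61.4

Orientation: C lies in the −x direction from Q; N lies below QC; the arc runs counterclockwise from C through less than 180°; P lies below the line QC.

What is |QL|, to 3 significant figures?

66.5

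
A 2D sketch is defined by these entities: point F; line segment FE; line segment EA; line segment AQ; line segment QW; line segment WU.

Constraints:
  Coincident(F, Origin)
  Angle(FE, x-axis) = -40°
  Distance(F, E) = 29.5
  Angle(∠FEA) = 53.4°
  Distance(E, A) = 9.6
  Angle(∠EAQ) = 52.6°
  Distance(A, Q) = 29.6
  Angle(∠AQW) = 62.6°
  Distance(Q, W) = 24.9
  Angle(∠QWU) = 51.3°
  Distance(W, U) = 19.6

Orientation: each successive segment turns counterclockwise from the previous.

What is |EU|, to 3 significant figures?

5.56

F is at the origin; FE runs at -40.0° with length 29.5, so E = (22.6, -19.0). ∠FEA = 53.4° gives EA at 86.6° from the x-axis; with |EA| = 9.6, A = (23.2, -9.38). ∠EAQ = 52.6° gives AQ at -146° from the x-axis; with |AQ| = 29.6, Q = (-1.37, -25.9). ∠AQW = 62.6° gives QW at -28.6° from the x-axis; with |QW| = 24.9, W = (20.5, -37.9). ∠QWU = 51.3° gives WU at 100° from the x-axis; with |WU| = 19.6, U = (17.1, -18.6). Then |EU| = |U − E| = 5.56.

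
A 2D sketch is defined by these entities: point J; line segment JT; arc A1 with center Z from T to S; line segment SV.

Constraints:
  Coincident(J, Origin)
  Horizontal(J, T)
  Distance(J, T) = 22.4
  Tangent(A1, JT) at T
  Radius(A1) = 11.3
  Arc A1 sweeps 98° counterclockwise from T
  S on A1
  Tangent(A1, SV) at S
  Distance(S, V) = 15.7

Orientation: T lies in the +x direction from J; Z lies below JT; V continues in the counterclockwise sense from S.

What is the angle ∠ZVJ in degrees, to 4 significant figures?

52.98°

J is at the origin; JT is horizontal with |JT| = 22.4 and T on the +x side, so T = (22.40, 0.000). The tangent condition forces ZT to be normal to JT, so Z = T + (0, -11.3) = (22.40, -11.30). On A1, T sits at bearing 90° from Z; a 98° counterclockwise sweep puts S at bearing 188°, so S = Z + 11.3·(cos 188°, sin 188°) = (11.21, -12.87). The tangent condition forces ZS to be normal to SV, so SV runs along (−sin 188°, cos 188°); with |SV| = 15.7, V = (13.39, -28.42). Then cos ∠ZVJ = VZ·VJ / (|VZ||VJ|), giving 52.98°.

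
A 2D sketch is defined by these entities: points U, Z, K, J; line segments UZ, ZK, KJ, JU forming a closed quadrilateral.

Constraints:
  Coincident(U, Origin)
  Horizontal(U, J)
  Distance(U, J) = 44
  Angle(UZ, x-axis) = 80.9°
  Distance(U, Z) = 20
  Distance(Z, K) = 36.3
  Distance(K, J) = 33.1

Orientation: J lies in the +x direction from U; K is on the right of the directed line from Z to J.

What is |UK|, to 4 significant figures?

20.62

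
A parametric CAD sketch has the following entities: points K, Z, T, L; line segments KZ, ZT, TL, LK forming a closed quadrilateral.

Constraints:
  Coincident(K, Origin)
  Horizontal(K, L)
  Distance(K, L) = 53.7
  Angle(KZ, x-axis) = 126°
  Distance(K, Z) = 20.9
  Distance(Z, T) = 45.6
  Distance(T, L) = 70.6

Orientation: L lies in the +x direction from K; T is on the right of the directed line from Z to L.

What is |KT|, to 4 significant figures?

30.64

K is at the origin; KL is horizontal with |KL| = 53.7 and L in +x, so L = (53.7, 0). KZ runs at 126.0° with |KZ| = 20.9, so Z = (-12.28, 16.91). T is determined by |ZT| = 45.6 and |TL| = 70.6 together: it lies at the intersection of circle(Z, 45.6) and circle(L, 70.6). With |ZL| = 68.12, the foot of the radical line on ZL is 12.73 from Z and the perpendicular offset is √(45.6² − 12.73²) = 43.79. Taking the right-of-ZL solution: T = (-10.82, -28.67).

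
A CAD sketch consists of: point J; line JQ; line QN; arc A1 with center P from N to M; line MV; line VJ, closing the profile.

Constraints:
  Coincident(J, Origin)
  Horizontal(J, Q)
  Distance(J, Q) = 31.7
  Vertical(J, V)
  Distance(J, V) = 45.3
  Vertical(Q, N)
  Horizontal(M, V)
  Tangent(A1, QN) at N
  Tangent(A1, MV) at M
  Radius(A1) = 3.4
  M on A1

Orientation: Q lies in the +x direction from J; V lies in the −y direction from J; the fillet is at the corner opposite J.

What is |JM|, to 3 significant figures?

53.4

J is at the origin; J and Q share the same y with |JQ| = 31.7 and Q on the +x side, so Q = (31.7, 0.00). JV is vertical with |JV| = 45.3 and V on the −y side, so V = (0.00, -45.3). The virtual corner opposite J is at (31.7, -45.3). A1 meets QN tangentially, so PN is at right angles to QN and tangency of A1 to MV means the radius PM is perpendicular to MV, with radius 3.4, so the center P sits 3.4 in from both sides at P = (28.3, -41.9). That places the tangent points at N = (31.7, -41.9) on QN and M = (28.3, -45.3) on MV. Then |JM| = |M − J| = 53.4.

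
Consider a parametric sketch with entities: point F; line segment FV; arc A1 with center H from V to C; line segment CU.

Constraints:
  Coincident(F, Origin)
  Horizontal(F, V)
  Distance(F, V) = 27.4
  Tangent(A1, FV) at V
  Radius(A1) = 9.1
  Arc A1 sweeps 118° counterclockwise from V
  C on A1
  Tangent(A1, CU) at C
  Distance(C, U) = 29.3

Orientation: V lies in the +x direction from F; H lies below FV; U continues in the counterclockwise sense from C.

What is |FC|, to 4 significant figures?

23.53

A1 meets FV tangentially, so HV is at right angles to FV, so H = V + (0, -9.1) = (27.40, -9.100). On A1, V sits at bearing 90° from H; a 118° counterclockwise sweep puts C at bearing 208°, so C = H + 9.1·(cos 208°, sin 208°) = (19.37, -13.37). Then |FC| = |C − F| = 23.53.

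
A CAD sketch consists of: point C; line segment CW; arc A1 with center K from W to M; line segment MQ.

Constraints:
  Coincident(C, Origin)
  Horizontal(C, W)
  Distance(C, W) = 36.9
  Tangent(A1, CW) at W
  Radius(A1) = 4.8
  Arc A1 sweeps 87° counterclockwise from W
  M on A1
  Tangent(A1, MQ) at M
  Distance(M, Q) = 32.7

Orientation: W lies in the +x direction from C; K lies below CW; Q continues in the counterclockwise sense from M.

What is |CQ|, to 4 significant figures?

48.04

C is at the origin; CW is horizontal with |CW| = 36.9 and W on the +x side, so W = (36.90, 0.000). The tangent condition forces KW to be normal to CW, so K = W + (0, -4.8) = (36.90, -4.800). On A1, W sits at bearing 90° from K; an 87° counterclockwise sweep puts M at bearing 177°, so M = K + 4.8·(cos 177°, sin 177°) = (32.11, -4.549). The tangent condition forces KM to be normal to MQ, so MQ runs along (−sin 177°, cos 177°); with |MQ| = 32.7, Q = (30.40, -37.20). Then |CQ| = |Q − C| = 48.04.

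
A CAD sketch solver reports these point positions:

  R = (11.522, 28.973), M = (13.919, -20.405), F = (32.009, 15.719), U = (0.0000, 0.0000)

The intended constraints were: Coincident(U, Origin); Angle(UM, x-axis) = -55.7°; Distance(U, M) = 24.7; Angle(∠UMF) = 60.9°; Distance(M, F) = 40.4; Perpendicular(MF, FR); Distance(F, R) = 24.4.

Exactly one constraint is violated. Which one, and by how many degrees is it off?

Perpendicular(MF, FR) — off by 6.30°.

U = (0.00, 0.00) ✓; UM at -55.70° ✓; |UM| = 24.70 ✓; ∠UMF = 60.90° ✓; |MF| = 40.40 ✓; ∠(MF, FR) = 83.70° ✗; |FR| = 24.40 ✓.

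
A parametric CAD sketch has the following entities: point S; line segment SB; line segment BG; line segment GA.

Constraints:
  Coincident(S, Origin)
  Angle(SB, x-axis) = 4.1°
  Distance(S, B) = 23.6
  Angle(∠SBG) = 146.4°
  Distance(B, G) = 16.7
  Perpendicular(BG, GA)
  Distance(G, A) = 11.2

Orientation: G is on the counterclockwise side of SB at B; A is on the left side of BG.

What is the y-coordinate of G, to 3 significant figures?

11.9

S is at the origin; SB runs at 4.1° with length 23.6, so B = 23.6·(cos 4.1°, sin 4.1°) = (23.5, 1.69). ∠SBG = 146.4°, so BG runs at 4.1° + (180° − 146.4°) = 37.7° from the x-axis; with |BG| = 16.7, G = B + 16.7·(cos 37.7°, sin 37.7°) = (36.8, 11.9). So G.y = 11.9.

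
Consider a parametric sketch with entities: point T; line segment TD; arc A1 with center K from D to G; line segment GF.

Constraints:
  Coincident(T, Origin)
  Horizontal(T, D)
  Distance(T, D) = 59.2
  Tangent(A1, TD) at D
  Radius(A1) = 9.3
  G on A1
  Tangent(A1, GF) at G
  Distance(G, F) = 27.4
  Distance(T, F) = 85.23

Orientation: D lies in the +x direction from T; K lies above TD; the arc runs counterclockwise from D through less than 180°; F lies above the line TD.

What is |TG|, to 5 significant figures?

67.662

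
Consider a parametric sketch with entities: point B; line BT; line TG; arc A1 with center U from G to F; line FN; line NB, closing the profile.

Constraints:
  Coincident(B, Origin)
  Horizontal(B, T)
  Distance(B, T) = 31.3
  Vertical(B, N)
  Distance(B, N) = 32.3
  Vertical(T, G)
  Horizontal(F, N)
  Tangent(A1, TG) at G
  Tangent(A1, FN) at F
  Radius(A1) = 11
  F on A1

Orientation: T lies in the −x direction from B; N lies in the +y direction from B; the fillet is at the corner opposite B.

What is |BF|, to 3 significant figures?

38.1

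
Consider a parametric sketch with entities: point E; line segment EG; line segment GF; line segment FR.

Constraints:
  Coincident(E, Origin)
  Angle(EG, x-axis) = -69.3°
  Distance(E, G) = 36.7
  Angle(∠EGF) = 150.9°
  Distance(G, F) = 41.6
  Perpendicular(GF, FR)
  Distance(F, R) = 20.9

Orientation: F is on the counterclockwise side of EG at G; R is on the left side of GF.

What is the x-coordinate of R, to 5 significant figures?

58.237

∠EGF = 150.9°, so GF runs at -69.3° + (180° − 150.9°) = -40.200° from the x-axis; with |GF| = 41.6, F = G + 41.6·(cos -40.200°, sin -40.200°) = (44.746, -61.182). GF is perpendicular to FR; with |FR| = 20.9 on the left of GF, R = F + 20.9·(0.64546, 0.76380) = (58.237, -45.218). So R.x = 58.237.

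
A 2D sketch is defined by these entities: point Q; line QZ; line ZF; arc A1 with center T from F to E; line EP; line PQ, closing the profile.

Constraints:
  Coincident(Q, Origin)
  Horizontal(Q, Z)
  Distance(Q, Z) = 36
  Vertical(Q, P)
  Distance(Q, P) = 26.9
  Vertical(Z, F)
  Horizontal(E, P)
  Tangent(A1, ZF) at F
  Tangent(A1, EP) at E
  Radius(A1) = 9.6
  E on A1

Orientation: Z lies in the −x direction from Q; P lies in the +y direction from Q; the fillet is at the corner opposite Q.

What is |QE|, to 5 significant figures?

37.690

Q is at the origin; QZ is horizontal with |QZ| = 36.0 and Z on the −x side, so Z = (-36.000, 0.0000). Q and P share the same x with |QP| = 26.9 and P on the +y side, so P = (0.0000, 26.900). The virtual corner opposite Q is at (-36.000, 26.900). Since A1 is tangent to ZF there, TF ⟂ ZF and the tangent condition forces TE to be normal to EP, with radius 9.6, so the center T sits 9.6 in from both sides at T = (-26.400, 17.300). That places the tangent points at F = (-36.000, 17.300) on ZF and E = (-26.400, 26.900) on EP. Then |QE| = |E − Q| = 37.690.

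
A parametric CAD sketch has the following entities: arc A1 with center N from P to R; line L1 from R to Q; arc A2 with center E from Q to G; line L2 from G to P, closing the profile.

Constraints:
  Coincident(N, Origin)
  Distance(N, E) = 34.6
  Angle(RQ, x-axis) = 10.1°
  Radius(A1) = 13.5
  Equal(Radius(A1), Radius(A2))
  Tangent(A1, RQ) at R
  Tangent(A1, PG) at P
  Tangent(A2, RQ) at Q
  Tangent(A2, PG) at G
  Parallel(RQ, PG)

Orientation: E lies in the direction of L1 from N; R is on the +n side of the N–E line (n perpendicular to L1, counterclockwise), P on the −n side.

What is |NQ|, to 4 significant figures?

37.14

Tangency of A1 to both parallel lines with radius 13.5 puts R and P at N ± 13.5·n: R = (-2.367, 13.29), P = (2.367, -13.29). Equal radii place Q and G the same way about E: Q = E + 13.5·n = (31.70, 19.36), G = E − 13.5·n = (36.43, -7.223). Then |NQ| = |Q − N| = 37.14.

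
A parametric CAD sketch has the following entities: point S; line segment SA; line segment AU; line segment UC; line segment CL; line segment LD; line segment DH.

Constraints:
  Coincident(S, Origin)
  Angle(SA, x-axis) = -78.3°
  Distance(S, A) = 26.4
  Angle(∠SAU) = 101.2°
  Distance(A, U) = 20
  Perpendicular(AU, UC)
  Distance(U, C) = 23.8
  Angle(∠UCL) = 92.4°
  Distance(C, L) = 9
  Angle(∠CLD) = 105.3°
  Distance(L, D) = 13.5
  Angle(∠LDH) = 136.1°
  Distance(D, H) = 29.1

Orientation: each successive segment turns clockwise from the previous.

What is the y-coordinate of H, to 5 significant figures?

-47.165

S is at the origin; SA runs at -78.3° with length 26.4, so A = (5.3536, -25.851). ∠SAU = 101.2° gives AU at -157.10° from the x-axis; with |AU| = 20.0, U = (-13.070, -33.634). AU is perpendicular to UC, so UC runs at 112.90°; with |UC| = 23.8, C = (-22.331, -11.710). ∠UCL = 92.4° gives CL at 25.300° from the x-axis; with |CL| = 9.0, L = (-14.195, -7.8635). ∠CLD = 105.3° gives LD at -49.400° from the x-axis; with |LD| = 13.5, D = (-5.4091, -18.114). ∠LDH = 136.1° gives DH at -93.300° from the x-axis; with |DH| = 29.1, H = (-7.0842, -47.165). So H.y = -47.165.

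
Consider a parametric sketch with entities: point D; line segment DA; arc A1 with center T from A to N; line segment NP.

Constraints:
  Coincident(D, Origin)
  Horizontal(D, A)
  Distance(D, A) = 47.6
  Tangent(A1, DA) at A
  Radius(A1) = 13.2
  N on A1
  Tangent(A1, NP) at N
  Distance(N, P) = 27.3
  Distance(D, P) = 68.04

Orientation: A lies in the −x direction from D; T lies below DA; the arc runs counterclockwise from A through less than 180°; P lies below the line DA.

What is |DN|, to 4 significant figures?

62.60

D is at the origin; D and A share the same y with |DA| = 47.6 and A on the −x side, so A = (-47.60, 0.000). The tangent condition forces TA to be normal to DA, so T = A + (0, -13.2) = (-47.60, -13.20). Since TN ⟂ NP (tangency), |TP| = √(13.2² + 27.3²) = 30.32 regardless of where N sits on A1. So P lies on both circle(D, 68.04) and circle(T, 30.32); the below-DA intersection is P = (-52.65, -43.10). N is the foot of the tangent from P: N = (-60.27, -16.89).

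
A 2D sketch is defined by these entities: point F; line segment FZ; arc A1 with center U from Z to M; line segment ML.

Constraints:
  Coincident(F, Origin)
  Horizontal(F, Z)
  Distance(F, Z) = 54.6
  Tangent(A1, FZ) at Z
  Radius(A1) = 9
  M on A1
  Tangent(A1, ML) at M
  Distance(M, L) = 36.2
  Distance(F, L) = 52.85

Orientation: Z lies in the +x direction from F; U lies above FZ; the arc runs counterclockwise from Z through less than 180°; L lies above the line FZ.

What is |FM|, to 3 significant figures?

62.7

Checks: |UM| = 9.000 ✓; ∠(UM, ML) = 90.00° ✓; |ML| = 36.20 ✓; |FL| = 52.85 ✓.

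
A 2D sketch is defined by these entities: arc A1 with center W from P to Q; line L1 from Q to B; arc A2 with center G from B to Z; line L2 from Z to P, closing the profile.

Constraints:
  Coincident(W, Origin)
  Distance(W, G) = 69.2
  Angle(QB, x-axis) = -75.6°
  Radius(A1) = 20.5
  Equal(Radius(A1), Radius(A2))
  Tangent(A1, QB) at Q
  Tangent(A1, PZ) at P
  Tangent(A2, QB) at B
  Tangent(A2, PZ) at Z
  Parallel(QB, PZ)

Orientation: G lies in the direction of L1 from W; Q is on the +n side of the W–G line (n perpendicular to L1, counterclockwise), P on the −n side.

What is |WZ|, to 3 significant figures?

72.2

Tangency of A1 to both parallel lines with radius 20.5 puts Q and P at W ± 20.5·n: Q = (19.9, 5.10), P = (-19.9, -5.10). Equal radii place B and Z the same way about G: B = G + 20.5·n = (37.1, -61.9), Z = G − 20.5·n = (-2.65, -72.1). Then |WZ| = |Z − W| = 72.2.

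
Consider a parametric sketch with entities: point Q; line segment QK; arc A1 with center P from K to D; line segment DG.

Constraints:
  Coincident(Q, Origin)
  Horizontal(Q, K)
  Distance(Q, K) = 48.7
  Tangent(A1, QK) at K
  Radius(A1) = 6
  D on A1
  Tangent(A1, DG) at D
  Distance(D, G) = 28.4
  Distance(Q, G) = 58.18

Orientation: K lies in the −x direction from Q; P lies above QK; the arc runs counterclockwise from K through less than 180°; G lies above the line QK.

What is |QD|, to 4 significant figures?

43.29

Q is at the origin; Q and K share the same y with |QK| = 48.7 and K on the −x side, so K = (-48.70, 0.000). Tangency of A1 to QK means the radius PK is perpendicular to QK, so P = K + (0, 6) = (-48.70, 6.000). Since PD ⟂ DG (tangency), |PG| = √(6.0² + 28.4²) = 29.03 regardless of where D sits on A1. So G lies on both circle(Q, 58.18) and circle(P, 29.03); the above-QK intersection is G = (-46.52, 34.94). D is the foot of the tangent from G: D = (-42.75, 6.795).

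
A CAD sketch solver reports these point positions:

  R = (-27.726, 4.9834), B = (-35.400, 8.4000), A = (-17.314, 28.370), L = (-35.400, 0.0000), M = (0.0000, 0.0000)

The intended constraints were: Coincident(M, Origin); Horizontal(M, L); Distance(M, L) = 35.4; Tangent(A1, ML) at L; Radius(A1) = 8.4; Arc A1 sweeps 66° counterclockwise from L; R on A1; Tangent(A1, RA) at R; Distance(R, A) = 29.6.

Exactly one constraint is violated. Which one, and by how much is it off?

Distance(R, A) = 29.6 — off by 4.00.

M = (0.00, 0.00) ✓; M.y = 0.00, L.y = 0.00 ✓; |ML| = 35.40 ✓; ∠(BL, LM) = 90.00° ✓; |BL| = 8.400 ✓; bearing(B→R) − bearing(B→L) = 66.00° ✓; |BR| = 8.400 ✓; ∠(BR, RA) = 90.00° ✓; |RA| = 25.60 ✗.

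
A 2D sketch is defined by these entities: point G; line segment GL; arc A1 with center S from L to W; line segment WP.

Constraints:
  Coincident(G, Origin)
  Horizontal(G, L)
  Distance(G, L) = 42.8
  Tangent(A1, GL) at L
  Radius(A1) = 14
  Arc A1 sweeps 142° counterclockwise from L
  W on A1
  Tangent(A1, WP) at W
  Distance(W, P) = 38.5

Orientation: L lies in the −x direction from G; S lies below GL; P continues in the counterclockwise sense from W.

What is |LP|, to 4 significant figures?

53.36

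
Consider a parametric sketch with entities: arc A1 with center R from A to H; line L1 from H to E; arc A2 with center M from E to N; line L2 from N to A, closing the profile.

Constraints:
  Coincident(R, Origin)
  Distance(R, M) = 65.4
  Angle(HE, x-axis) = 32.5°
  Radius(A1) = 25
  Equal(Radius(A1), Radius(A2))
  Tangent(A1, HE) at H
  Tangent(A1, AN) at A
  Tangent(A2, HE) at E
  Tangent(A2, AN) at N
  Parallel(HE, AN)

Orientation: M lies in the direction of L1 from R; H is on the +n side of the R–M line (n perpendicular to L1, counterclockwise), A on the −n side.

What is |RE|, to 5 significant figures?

70.015

Tangency of A1 to both parallel lines with radius 25.0 puts H and A at R ± 25.0·n: H = (-13.432, 21.085), A = (13.432, -21.085). Equal radii place E and N the same way about M: E = M + 25.0·n = (41.725, 56.224), N = M − 25.0·n = (68.590, 14.055). Then |RE| = |E − R| = 70.015.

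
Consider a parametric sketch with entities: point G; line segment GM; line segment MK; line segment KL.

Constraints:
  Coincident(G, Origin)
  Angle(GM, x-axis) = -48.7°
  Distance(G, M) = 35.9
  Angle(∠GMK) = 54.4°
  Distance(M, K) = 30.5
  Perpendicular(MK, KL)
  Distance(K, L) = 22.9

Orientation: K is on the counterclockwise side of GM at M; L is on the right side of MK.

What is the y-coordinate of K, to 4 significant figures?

2.736

G is at the origin; GM runs at -48.7° with length 35.9, so M = 35.9·(cos -48.7°, sin -48.7°) = (23.69, -26.97). ∠GMK = 54.4°, so MK runs at -48.7° + (180° − 54.4°) = 76.90° from the x-axis; with |MK| = 30.5, K = M + 30.5·(cos 76.90°, sin 76.90°) = (30.61, 2.736). So K.y = 2.736.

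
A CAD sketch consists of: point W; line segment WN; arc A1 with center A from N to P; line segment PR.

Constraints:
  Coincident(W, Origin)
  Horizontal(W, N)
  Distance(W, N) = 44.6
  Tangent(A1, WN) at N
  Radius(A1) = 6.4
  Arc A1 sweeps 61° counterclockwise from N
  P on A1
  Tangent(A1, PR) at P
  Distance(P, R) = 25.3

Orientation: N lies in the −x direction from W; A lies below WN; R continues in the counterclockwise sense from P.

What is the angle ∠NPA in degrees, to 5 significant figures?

59.500°

A1 meets WN tangentially, so AN is at right angles to WN, so A = N + (0, -6.4) = (-44.600, -6.4000). On A1, N sits at bearing 90° from A; a 61° counterclockwise sweep puts P at bearing 151°, so P = A + 6.4·(cos 151°, sin 151°) = (-50.198, -3.2972). Then cos ∠NPA = PN·PA / (|PN||PA|), giving 59.500°.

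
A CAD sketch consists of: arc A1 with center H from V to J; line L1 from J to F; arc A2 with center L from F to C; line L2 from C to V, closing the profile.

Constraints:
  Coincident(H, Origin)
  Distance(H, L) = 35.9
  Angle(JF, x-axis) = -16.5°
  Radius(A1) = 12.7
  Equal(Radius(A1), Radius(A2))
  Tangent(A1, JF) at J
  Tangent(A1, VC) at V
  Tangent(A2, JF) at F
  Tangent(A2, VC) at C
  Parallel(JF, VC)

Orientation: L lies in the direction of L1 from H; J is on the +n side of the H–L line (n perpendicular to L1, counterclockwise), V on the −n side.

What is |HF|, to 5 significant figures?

38.080

Tangency of A1 to both parallel lines with radius 12.7 puts J and V at H ± 12.7·n: J = (3.6070, 12.177), V = (-3.6070, -12.177). Equal radii place F and C the same way about L: F = L + 12.7·n = (38.029, 1.9809), C = L − 12.7·n = (30.815, -22.373). Then |HF| = |F − H| = 38.080.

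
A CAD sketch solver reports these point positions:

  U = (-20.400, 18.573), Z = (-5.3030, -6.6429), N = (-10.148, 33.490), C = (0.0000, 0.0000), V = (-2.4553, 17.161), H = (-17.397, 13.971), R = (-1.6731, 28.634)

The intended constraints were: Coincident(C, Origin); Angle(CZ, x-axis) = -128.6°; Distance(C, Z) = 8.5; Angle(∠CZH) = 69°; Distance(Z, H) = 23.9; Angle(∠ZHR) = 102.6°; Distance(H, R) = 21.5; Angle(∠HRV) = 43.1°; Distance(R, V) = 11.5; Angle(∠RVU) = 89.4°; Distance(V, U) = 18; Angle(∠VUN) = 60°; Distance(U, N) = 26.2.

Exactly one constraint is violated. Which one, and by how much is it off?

Distance(U, N) = 26.2 — off by 8.10.

C = (0.00, 0.00) ✓; CZ at -128.6° ✓; |CZ| = 8.500 ✓; ∠CZH = 69.00° ✓; |ZH| = 23.90 ✓; ∠ZHR = 102.6° ✓; |HR| = 21.50 ✓; ∠HRV = 43.10° ✓; |RV| = 11.50 ✓; ∠RVU = 89.40° ✓; |VU| = 18.00 ✓; ∠VUN = 60.00° ✓; |UN| = 18.10 ✗.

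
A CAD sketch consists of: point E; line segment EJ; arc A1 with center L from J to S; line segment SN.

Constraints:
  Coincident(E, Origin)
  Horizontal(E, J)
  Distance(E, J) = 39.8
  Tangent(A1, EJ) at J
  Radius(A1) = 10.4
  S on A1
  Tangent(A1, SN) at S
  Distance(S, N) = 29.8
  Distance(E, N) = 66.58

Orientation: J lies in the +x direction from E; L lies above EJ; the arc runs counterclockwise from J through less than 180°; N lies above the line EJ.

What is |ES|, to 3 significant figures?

50.9

E is at the origin; E and J share the same y with |EJ| = 39.8 and J on the +x side, so J = (39.8, 0.00). Since A1 is tangent to EJ there, LJ ⟂ EJ, so L = J + (0, 10.4) = (39.8, 10.4). Since LS ⟂ SN (tangency), |LN| = √(10.4² + 29.8²) = 31.6 regardless of where S sits on A1. So N lies on both circle(E, 66.58) and circle(L, 31.6); the above-EJ intersection is N = (54.4, 38.4). S is the foot of the tangent from N: S = (50.1, 8.89).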